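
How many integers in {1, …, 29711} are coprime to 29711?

Factor: 29711 = 11 · 37 · 73.
φ(29711) = (11−1) · (37−1) · (73−1) = 10 · 36 · 72 = 25920.

25920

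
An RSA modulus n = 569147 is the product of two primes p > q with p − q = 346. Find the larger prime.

947

Since p = q + 346, we have 569147 = q(q + 346), so q² + 346q − 569147 = 0.
Discriminant: 346² + 4·569147 = 119716 + 2276588 = 2396304; √2396304 = 1548.
q = (−346 + 1548)/2 = 601, and p = q + 346 = 947.
Check: 601 · 947 = 569147.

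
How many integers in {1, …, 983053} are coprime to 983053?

Factor: 983053 = 37 · 163^2.
φ(983053) = (37−1) · 163^1·(163−1) = 36 · 26406 = 950616.

950616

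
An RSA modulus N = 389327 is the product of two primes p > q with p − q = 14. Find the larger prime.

631

Since p = q + 14, we have 389327 = q(q + 14), so q² + 14q − 389327 = 0.
Discriminant: 14² + 4·389327 = 196 + 1557308 = 1557504; √1557504 = 1248.
q = (−14 + 1248)/2 = 617, and p = q + 14 = 631.
Check: 617 · 631 = 389327.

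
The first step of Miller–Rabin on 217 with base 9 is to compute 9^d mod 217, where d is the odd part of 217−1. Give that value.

64

217 − 1 = 216 = 2^3 · 27, so d = 27.
9^1 ≡ 9 (mod 217)
9^2 ≡ 9^2 = 81 ≡ 81 (mod 217)
9^4 ≡ 81^2 = 6561 ≡ 51 (mod 217)
9^8 ≡ 51^2 = 2601 ≡ 214 (mod 217)
9^16 ≡ 214^2 = 45796 ≡ 9 (mod 217)
27 = 16 + 8 + 2 + 1 in binary powers of 2.
So 9^27 ≡ 9 · 214 · 81 · 9 ≡ 64 (mod 217).
Squaring chain: 64 → 190 → 78; never reaches −1, so base 9 is a Miller–Rabin witness that 217 is composite.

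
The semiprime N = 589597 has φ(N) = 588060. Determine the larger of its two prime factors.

φ(n) = (p−1)(q−1) = n − (p+q) + 1, so p + q = 589597 − 588060 + 1 = 1538.
p and q are the roots of t² − 1538t + 589597 = 0.
Discriminant: 1538² − 4·589597 = 2365444 − 2358388 = 7056; √7056 = 84.
q = (1538 − 84)/2 = 727, p = (1538 + 84)/2 = 811.
Check: 727 · 811 = 589597.

811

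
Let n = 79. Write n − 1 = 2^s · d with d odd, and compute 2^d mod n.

1

79 − 1 = 78 = 2^1 · 39, so d = 39.
2^1 ≡ 2 (mod 79)
2^2 ≡ 2^2 = 4 ≡ 4 (mod 79)
2^4 ≡ 4^2 = 16 ≡ 16 (mod 79)
2^8 ≡ 16^2 = 256 ≡ 19 (mod 79)
2^16 ≡ 19^2 = 361 ≡ 45 (mod 79)
2^32 ≡ 45^2 = 2025 ≡ 50 (mod 79)
39 = 32 + 4 + 2 + 1 in binary powers of 2.
So 2^39 ≡ 50 · 16 · 4 · 2 ≡ 1 (mod 79).
Since 2^d ≡ 1 (mod 79), base 2 does not prove 79 composite.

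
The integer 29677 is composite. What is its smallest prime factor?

29677 is odd.
Digit sum 31, not divisible by 3.
Ends in 7: not divisible by 5.
7: 29677 = 7·4239 + 4
11: 29677 = 11·2697 + 10
13: 29677 = 13·2282 + 11
17: 29677 = 17·1745 + 12
19: 29677 = 19·1561 + 18
23: 29677 = 23·1290 + 7
29: 29677 = 29·1023 + 10
31: 29677 = 31·957 + 10
37: 29677 = 37·802 + 3
41: 29677 = 41·723 + 34
43: 29677 = 43·690 + 7
47: 29677 = 47·631 + 20
53: 29677 = 53·559 + 50
59: 29677 = 59·503

59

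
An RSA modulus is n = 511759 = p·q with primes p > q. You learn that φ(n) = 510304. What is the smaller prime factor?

593

φ(n) = (p−1)(q−1) = n − (p+q) + 1, so p + q = 511759 − 510304 + 1 = 1456.
p and q are the roots of t² − 1456t + 511759 = 0.
Discriminant: 1456² − 4·511759 = 2119936 − 2047036 = 72900; √72900 = 270.
q = (1456 − 270)/2 = 593, p = (1456 + 270)/2 = 863.
Check: 593 · 863 = 511759.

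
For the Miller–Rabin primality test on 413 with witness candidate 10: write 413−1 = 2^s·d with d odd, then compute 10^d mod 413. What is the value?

129

413 − 1 = 412 = 2^2 · 103, so d = 103.
10^1 ≡ 10 (mod 413)
10^2 ≡ 10^2 = 100 ≡ 100 (mod 413)
10^4 ≡ 100^2 = 10000 ≡ 88 (mod 413)
10^8 ≡ 88^2 = 7744 ≡ 310 (mod 413)
10^16 ≡ 310^2 = 96100 ≡ 284 (mod 413)
10^32 ≡ 284^2 = 80656 ≡ 121 (mod 413)
10^64 ≡ 121^2 = 14641 ≡ 186 (mod 413)
103 = 64 + 32 + 4 + 2 + 1 in binary powers of 2.
So 10^103 ≡ 186 · 121 · 88 · 100 · 10 ≡ 129 (mod 413).
Squaring chain: 129 → 121; never reaches −1, so base 10 is a Miller–Rabin witness that 413 is composite.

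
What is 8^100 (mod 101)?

1

8^1 ≡ 8 (mod 101)
8^2 ≡ 8^2 = 64 ≡ 64 (mod 101)
8^4 ≡ 64^2 = 4096 ≡ 56 (mod 101)
8^8 ≡ 56^2 = 3136 ≡ 5 (mod 101)
8^16 ≡ 5^2 = 25 ≡ 25 (mod 101)
8^32 ≡ 25^2 = 625 ≡ 19 (mod 101)
8^64 ≡ 19^2 = 361 ≡ 58 (mod 101)
100 = 64 + 32 + 4 in binary powers of 2.
So 8^100 ≡ 58 · 19 · 56 ≡ 1 (mod 101).
Since the result is 1, base 8 gives no evidence that 101 is composite.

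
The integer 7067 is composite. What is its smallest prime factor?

7067 is odd.
Digit sum 20, not divisible by 3.
Ends in 7: not divisible by 5.
7: 7067 = 7·1009 + 4
11: 7067 = 11·642 + 5
13: 7067 = 13·543 + 8
17: 7067 = 17·415 + 12
19: 7067 = 19·371 + 18
23: 7067 = 23·307 + 6
29: 7067 = 29·243 + 20
31: 7067 = 31·227 + 30
37: 7067 = 37·191

37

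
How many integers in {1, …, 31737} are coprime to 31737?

20720

Factor: 31737 = 3 · 71 · 149.
φ(31737) = (3−1) · (71−1) · (149−1) = 2 · 70 · 148 = 20720.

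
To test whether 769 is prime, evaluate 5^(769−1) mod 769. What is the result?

1

5^1 ≡ 5 (mod 769)
5^2 ≡ 5^2 = 25 ≡ 25 (mod 769)
5^4 ≡ 25^2 = 625 ≡ 625 (mod 769)
5^8 ≡ 625^2 = 390625 ≡ 742 (mod 769)
5^16 ≡ 742^2 = 550564 ≡ 729 (mod 769)
5^32 ≡ 729^2 = 531441 ≡ 62 (mod 769)
5^64 ≡ 62^2 = 3844 ≡ 768 (mod 769)
5^128 ≡ 768^2 = 589824 ≡ 1 (mod 769)
5^256 ≡ 1^2 = 1 ≡ 1 (mod 769)
5^512 ≡ 1^2 = 1 ≡ 1 (mod 769)
768 = 512 + 256 in binary powers of 2.
So 5^768 ≡ 1 · 1 ≡ 1 (mod 769).
Since the result is 1, base 5 gives no evidence that 769 is composite.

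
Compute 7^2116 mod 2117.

1963

7^1 ≡ 7 (mod 2117)
7^2 ≡ 7^2 = 49 ≡ 49 (mod 2117)
7^4 ≡ 49^2 = 2401 ≡ 284 (mod 2117)
7^8 ≡ 284^2 = 80656 ≡ 210 (mod 2117)
7^16 ≡ 210^2 = 44100 ≡ 1760 (mod 2117)
7^32 ≡ 1760^2 = 3097600 ≡ 429 (mod 2117)
7^64 ≡ 429^2 = 184041 ≡ 1979 (mod 2117)
7^128 ≡ 1979^2 = 3916441 ≡ 2108 (mod 2117)
7^256 ≡ 2108^2 = 4443664 ≡ 81 (mod 2117)
7^512 ≡ 81^2 = 6561 ≡ 210 (mod 2117)
7^1024 ≡ 210^2 = 44100 ≡ 1760 (mod 2117)
7^2048 ≡ 1760^2 = 3097600 ≡ 429 (mod 2117)
2116 = 2048 + 64 + 4 in binary powers of 2.
So 7^2116 ≡ 429 · 1979 · 284 ≡ 1963 (mod 2117).
Since 1963 ≠ 1, base 7 is a Fermat witness: 2117 is composite.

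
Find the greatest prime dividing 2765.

79

2765 = 5 · 553
553 = 7 · 79
79 is prime.
So 2765 = 5 · 7 · 79; the largest prime factor is 79.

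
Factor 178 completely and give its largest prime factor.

178 = 2 · 89
89 is prime.
So 178 = 2 · 89; the largest prime factor is 89.

89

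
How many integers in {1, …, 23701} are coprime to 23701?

23392

Factor: 23701 = 137 · 173.
φ(23701) = (137−1) · (173−1) = 136 · 172 = 23392.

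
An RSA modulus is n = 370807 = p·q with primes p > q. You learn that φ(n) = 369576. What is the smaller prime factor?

523

φ(n) = (p−1)(q−1) = n − (p+q) + 1, so p + q = 370807 − 369576 + 1 = 1232.
p and q are the roots of t² − 1232t + 370807 = 0.
Discriminant: 1232² − 4·370807 = 1517824 − 1483228 = 34596; √34596 = 186.
q = (1232 − 186)/2 = 523, p = (1232 + 186)/2 = 709.
Check: 523 · 709 = 370807.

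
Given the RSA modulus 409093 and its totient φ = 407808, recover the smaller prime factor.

577

φ(n) = (p−1)(q−1) = n − (p+q) + 1, so p + q = 409093 − 407808 + 1 = 1286.
p and q are the roots of t² − 1286t + 409093 = 0.
Discriminant: 1286² − 4·409093 = 1653796 − 1636372 = 17424; √17424 = 132.
q = (1286 − 132)/2 = 577, p = (1286 + 132)/2 = 709.
Check: 577 · 709 = 409093.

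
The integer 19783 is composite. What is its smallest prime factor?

73

19783 is odd.
Digit sum 28, not divisible by 3.
Ends in 3: not divisible by 5.
7: 19783 = 7·2826 + 1
11: 19783 = 11·1798 + 5
13: 19783 = 13·1521 + 10
17: 19783 = 17·1163 + 12
19: 19783 = 19·1041 + 4
23: 19783 = 23·860 + 3
29: 19783 = 29·682 + 5
31: 19783 = 31·638 + 5
37: 19783 = 37·534 + 25
41: 19783 = 41·482 + 21
43: 19783 = 43·460 + 3
47: 19783 = 47·420 + 43
53: 19783 = 53·373 + 14
59: 19783 = 59·335 + 18
61: 19783 = 61·324 + 19
67: 19783 = 67·295 + 18
71: 19783 = 71·278 + 45
73: 19783 = 73·271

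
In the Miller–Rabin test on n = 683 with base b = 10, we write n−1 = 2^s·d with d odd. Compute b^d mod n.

683 − 1 = 682 = 2^1 · 341, so d = 341.
10^1 ≡ 10 (mod 683)
10^2 ≡ 10^2 = 100 ≡ 100 (mod 683)
10^4 ≡ 100^2 = 10000 ≡ 438 (mod 683)
10^8 ≡ 438^2 = 191844 ≡ 604 (mod 683)
10^16 ≡ 604^2 = 364816 ≡ 94 (mod 683)
10^32 ≡ 94^2 = 8836 ≡ 640 (mod 683)
10^64 ≡ 640^2 = 409600 ≡ 483 (mod 683)
10^128 ≡ 483^2 = 233289 ≡ 386 (mod 683)
10^256 ≡ 386^2 = 148996 ≡ 102 (mod 683)
341 = 256 + 64 + 16 + 4 + 1 in binary powers of 2.
So 10^341 ≡ 102 · 483 · 94 · 438 · 10 ≡ 1 (mod 683).
Since 10^d ≡ 1 (mod 683), base 10 does not prove 683 composite.

1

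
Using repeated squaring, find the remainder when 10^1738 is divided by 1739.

1231

10^1 ≡ 10 (mod 1739)
10^2 ≡ 10^2 = 100 ≡ 100 (mod 1739)
10^4 ≡ 100^2 = 10000 ≡ 1305 (mod 1739)
10^8 ≡ 1305^2 = 1703025 ≡ 544 (mod 1739)
10^16 ≡ 544^2 = 295936 ≡ 306 (mod 1739)
10^32 ≡ 306^2 = 93636 ≡ 1469 (mod 1739)
10^64 ≡ 1469^2 = 2157961 ≡ 1601 (mod 1739)
10^128 ≡ 1601^2 = 2563201 ≡ 1654 (mod 1739)
10^256 ≡ 1654^2 = 2735716 ≡ 269 (mod 1739)
10^512 ≡ 269^2 = 72361 ≡ 1062 (mod 1739)
10^1024 ≡ 1062^2 = 1127844 ≡ 972 (mod 1739)
1738 = 1024 + 512 + 128 + 64 + 8 + 2 in binary powers of 2.
So 10^1738 ≡ 972 · 1062 · 1654 · 1601 · 544 · 100 ≡ 1231 (mod 1739).
Since 1231 ≠ 1, base 10 is a Fermat witness: 1739 is composite.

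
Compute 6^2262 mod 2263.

2109

6^1 ≡ 6 (mod 2263)
6^2 ≡ 6^2 = 36 ≡ 36 (mod 2263)
6^4 ≡ 36^2 = 1296 ≡ 1296 (mod 2263)
6^8 ≡ 1296^2 = 1679616 ≡ 470 (mod 2263)
6^16 ≡ 470^2 = 220900 ≡ 1389 (mod 2263)
6^32 ≡ 1389^2 = 1929321 ≡ 1245 (mod 2263)
6^64 ≡ 1245^2 = 1550025 ≡ 2133 (mod 2263)
6^128 ≡ 2133^2 = 4549689 ≡ 1059 (mod 2263)
6^256 ≡ 1059^2 = 1121481 ≡ 1296 (mod 2263)
6^512 ≡ 1296^2 = 1679616 ≡ 470 (mod 2263)
6^1024 ≡ 470^2 = 220900 ≡ 1389 (mod 2263)
6^2048 ≡ 1389^2 = 1929321 ≡ 1245 (mod 2263)
2262 = 2048 + 128 + 64 + 16 + 4 + 2 in binary powers of 2.
So 6^2262 ≡ 1245 · 1059 · 2133 · 1389 · 1296 · 36 ≡ 2109 (mod 2263).
Since 2109 ≠ 1, base 6 is a Fermat witness: 2263 is composite.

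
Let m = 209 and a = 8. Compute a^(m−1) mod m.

49

8^1 ≡ 8 (mod 209)
8^2 ≡ 8^2 = 64 ≡ 64 (mod 209)
8^4 ≡ 64^2 = 4096 ≡ 125 (mod 209)
8^8 ≡ 125^2 = 15625 ≡ 159 (mod 209)
8^16 ≡ 159^2 = 25281 ≡ 201 (mod 209)
8^32 ≡ 201^2 = 40401 ≡ 64 (mod 209)
8^64 ≡ 64^2 = 4096 ≡ 125 (mod 209)
8^128 ≡ 125^2 = 15625 ≡ 159 (mod 209)
208 = 128 + 64 + 16 in binary powers of 2.
So 8^208 ≡ 159 · 125 · 201 ≡ 49 (mod 209).
Since 49 ≠ 1, base 8 is a Fermat witness: 209 is composite.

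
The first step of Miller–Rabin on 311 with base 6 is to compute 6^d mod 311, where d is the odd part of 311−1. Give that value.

1

311 − 1 = 310 = 2^1 · 155, so d = 155.
6^1 ≡ 6 (mod 311)
6^2 ≡ 6^2 = 36 ≡ 36 (mod 311)
6^4 ≡ 36^2 = 1296 ≡ 52 (mod 311)
6^8 ≡ 52^2 = 2704 ≡ 216 (mod 311)
6^16 ≡ 216^2 = 46656 ≡ 6 (mod 311)
6^32 ≡ 6^2 = 36 ≡ 36 (mod 311)
6^64 ≡ 36^2 = 1296 ≡ 52 (mod 311)
6^128 ≡ 52^2 = 2704 ≡ 216 (mod 311)
155 = 128 + 16 + 8 + 2 + 1 in binary powers of 2.
So 6^155 ≡ 216 · 6 · 216 · 36 · 6 ≡ 1 (mod 311).
Since 6^d ≡ 1 (mod 311), base 6 does not prove 311 composite.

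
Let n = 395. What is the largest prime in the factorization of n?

79

395 = 5 · 79
79 is prime.
So 395 = 5 · 79; the largest prime factor is 79.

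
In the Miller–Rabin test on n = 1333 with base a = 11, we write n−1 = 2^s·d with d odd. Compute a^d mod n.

1333 − 1 = 1332 = 2^2 · 333, so d = 333.
11^1 ≡ 11 (mod 1333)
11^2 ≡ 11^2 = 121 ≡ 121 (mod 1333)
11^4 ≡ 121^2 = 14641 ≡ 1311 (mod 1333)
11^8 ≡ 1311^2 = 1718721 ≡ 484 (mod 1333)
11^16 ≡ 484^2 = 234256 ≡ 981 (mod 1333)
11^32 ≡ 981^2 = 962361 ≡ 1268 (mod 1333)
11^64 ≡ 1268^2 = 1607824 ≡ 226 (mod 1333)
11^128 ≡ 226^2 = 51076 ≡ 422 (mod 1333)
11^256 ≡ 422^2 = 178084 ≡ 795 (mod 1333)
333 = 256 + 64 + 8 + 4 + 1 in binary powers of 2.
So 11^333 ≡ 795 · 226 · 484 · 1311 · 11 ≡ 494 (mod 1333).
Squaring chain: 494 → 97; never reaches −1, so base 11 is a Miller–Rabin witness that 1333 is composite.

494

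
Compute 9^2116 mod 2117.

9^1 ≡ 9 (mod 2117)
9^2 ≡ 9^2 = 81 ≡ 81 (mod 2117)
9^4 ≡ 81^2 = 6561 ≡ 210 (mod 2117)
9^8 ≡ 210^2 = 44100 ≡ 1760 (mod 2117)
9^16 ≡ 1760^2 = 3097600 ≡ 429 (mod 2117)
9^32 ≡ 429^2 = 184041 ≡ 1979 (mod 2117)
9^64 ≡ 1979^2 = 3916441 ≡ 2108 (mod 2117)
9^128 ≡ 2108^2 = 4443664 ≡ 81 (mod 2117)
9^256 ≡ 81^2 = 6561 ≡ 210 (mod 2117)
9^512 ≡ 210^2 = 44100 ≡ 1760 (mod 2117)
9^1024 ≡ 1760^2 = 3097600 ≡ 429 (mod 2117)
9^2048 ≡ 429^2 = 184041 ≡ 1979 (mod 2117)
2116 = 2048 + 64 + 4 in binary powers of 2.
So 9^2116 ≡ 1979 · 2108 · 210 ≡ 429 (mod 2117).
Since 429 ≠ 1, base 9 is a Fermat witness: 2117 is composite.

429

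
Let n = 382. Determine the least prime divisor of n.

2

382 is even: 2 divides it.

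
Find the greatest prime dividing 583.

53

583 = 11 · 53
53 is prime.
So 583 = 11 · 53; the largest prime factor is 53.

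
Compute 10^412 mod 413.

186

10^1 ≡ 10 (mod 413)
10^2 ≡ 10^2 = 100 ≡ 100 (mod 413)
10^4 ≡ 100^2 = 10000 ≡ 88 (mod 413)
10^8 ≡ 88^2 = 7744 ≡ 310 (mod 413)
10^16 ≡ 310^2 = 96100 ≡ 284 (mod 413)
10^32 ≡ 284^2 = 80656 ≡ 121 (mod 413)
10^64 ≡ 121^2 = 14641 ≡ 186 (mod 413)
10^128 ≡ 186^2 = 34596 ≡ 317 (mod 413)
10^256 ≡ 317^2 = 100489 ≡ 130 (mod 413)
412 = 256 + 128 + 16 + 8 + 4 in binary powers of 2.
So 10^412 ≡ 130 · 317 · 284 · 310 · 88 ≡ 186 (mod 413).
Since 186 ≠ 1, base 10 is a Fermat witness: 413 is composite.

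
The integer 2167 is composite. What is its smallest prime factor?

11

2167 is odd.
Digit sum 16, not divisible by 3.
Ends in 7: not divisible by 5.
7: 2167 = 7·309 + 4
11: 2167 = 11·197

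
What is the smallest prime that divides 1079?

1079 is odd.
Digit sum 17, not divisible by 3.
Ends in 9: not divisible by 5.
7: 1079 = 7·154 + 1
11: 1079 = 11·98 + 1
13: 1079 = 13·83

13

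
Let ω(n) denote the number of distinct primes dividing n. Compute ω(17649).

3

17649 = 3^2 · 1961
1961 = 37 · 53
17649 = 3^2 · 37 · 53, which has 3 distinct prime factors.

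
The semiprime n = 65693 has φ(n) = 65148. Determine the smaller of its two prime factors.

φ(n) = (p−1)(q−1) = n − (p+q) + 1, so p + q = 65693 − 65148 + 1 = 546.
p and q are the roots of t² − 546t + 65693 = 0.
Discriminant: 546² − 4·65693 = 298116 − 262772 = 35344; √35344 = 188.
q = (546 − 188)/2 = 179, p = (546 + 188)/2 = 367.
Check: 179 · 367 = 65693.

179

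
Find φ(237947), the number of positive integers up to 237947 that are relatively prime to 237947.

Factor: 237947 = 37 · 59 · 109.
φ(237947) = (37−1) · (59−1) · (109−1) = 36 · 58 · 108 = 225504.

225504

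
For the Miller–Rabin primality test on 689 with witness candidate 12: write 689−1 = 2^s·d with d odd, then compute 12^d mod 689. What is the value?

337

689 − 1 = 688 = 2^4 · 43, so d = 43.
12^1 ≡ 12 (mod 689)
12^2 ≡ 12^2 = 144 ≡ 144 (mod 689)
12^4 ≡ 144^2 = 20736 ≡ 66 (mod 689)
12^8 ≡ 66^2 = 4356 ≡ 222 (mod 689)
12^16 ≡ 222^2 = 49284 ≡ 365 (mod 689)
12^32 ≡ 365^2 = 133225 ≡ 248 (mod 689)
43 = 32 + 8 + 2 + 1 in binary powers of 2.
So 12^43 ≡ 248 · 222 · 144 · 12 ≡ 337 (mod 689).
Squaring chain: 337 → 573 → 365 → 248; never reaches −1, so base 12 is a Miller–Rabin witness that 689 is composite.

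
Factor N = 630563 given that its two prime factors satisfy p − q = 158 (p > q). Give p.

Since p = q + 158, we have 630563 = q(q + 158), so q² + 158q − 630563 = 0.
Discriminant: 158² + 4·630563 = 24964 + 2522252 = 2547216; √2547216 = 1596.
q = (−158 + 1596)/2 = 719, and p = q + 158 = 877.
Check: 719 · 877 = 630563.

877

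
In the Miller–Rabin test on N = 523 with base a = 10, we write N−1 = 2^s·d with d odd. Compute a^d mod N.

1

523 − 1 = 522 = 2^1 · 261, so d = 261.
10^1 ≡ 10 (mod 523)
10^2 ≡ 10^2 = 100 ≡ 100 (mod 523)
10^4 ≡ 100^2 = 10000 ≡ 63 (mod 523)
10^8 ≡ 63^2 = 3969 ≡ 308 (mod 523)
10^16 ≡ 308^2 = 94864 ≡ 201 (mod 523)
10^32 ≡ 201^2 = 40401 ≡ 130 (mod 523)
10^64 ≡ 130^2 = 16900 ≡ 164 (mod 523)
10^128 ≡ 164^2 = 26896 ≡ 223 (mod 523)
10^256 ≡ 223^2 = 49729 ≡ 44 (mod 523)
261 = 256 + 4 + 1 in binary powers of 2.
So 10^261 ≡ 44 · 63 · 10 ≡ 1 (mod 523).
Since 10^d ≡ 1 (mod 523), base 10 does not prove 523 composite.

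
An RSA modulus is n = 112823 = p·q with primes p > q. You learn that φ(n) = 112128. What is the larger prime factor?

φ(n) = (p−1)(q−1) = n − (p+q) + 1, so p + q = 112823 − 112128 + 1 = 696.
p and q are the roots of t² − 696t + 112823 = 0.
Discriminant: 696² − 4·112823 = 484416 − 451292 = 33124; √33124 = 182.
q = (696 − 182)/2 = 257, p = (696 + 182)/2 = 439.
Check: 257 · 439 = 112823.

439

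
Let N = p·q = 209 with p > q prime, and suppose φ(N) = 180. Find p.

19

φ(n) = (p−1)(q−1) = n − (p+q) + 1, so p + q = 209 − 180 + 1 = 30.
p and q are the roots of t² − 30t + 209 = 0.
Discriminant: 30² − 4·209 = 900 − 836 = 64; √64 = 8.
q = (30 − 8)/2 = 11, p = (30 + 8)/2 = 19.
Check: 11 · 19 = 209.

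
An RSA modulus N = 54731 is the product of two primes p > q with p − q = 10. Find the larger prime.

Since p = q + 10, we have 54731 = q(q + 10), so q² + 10q − 54731 = 0.
Discriminant: 10² + 4·54731 = 100 + 218924 = 219024; √219024 = 468.
q = (−10 + 468)/2 = 229, and p = q + 10 = 239.
Check: 229 · 239 = 54731.

239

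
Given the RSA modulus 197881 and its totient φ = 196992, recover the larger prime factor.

457

φ(n) = (p−1)(q−1) = n − (p+q) + 1, so p + q = 197881 − 196992 + 1 = 890.
p and q are the roots of t² − 890t + 197881 = 0.
Discriminant: 890² − 4·197881 = 792100 − 791524 = 576; √576 = 24.
q = (890 − 24)/2 = 433, p = (890 + 24)/2 = 457.
Check: 433 · 457 = 197881.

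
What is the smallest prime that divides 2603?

2603 is odd.
Digit sum 11, not divisible by 3.
Ends in 3: not divisible by 5.
7: 2603 = 7·371 + 6
11: 2603 = 11·236 + 7
13: 2603 = 13·200 + 3
17: 2603 = 17·153 + 2
19: 2603 = 19·137

19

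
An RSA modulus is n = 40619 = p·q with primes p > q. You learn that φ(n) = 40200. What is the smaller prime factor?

φ(n) = (p−1)(q−1) = n − (p+q) + 1, so p + q = 40619 − 40200 + 1 = 420.
p and q are the roots of t² − 420t + 40619 = 0.
Discriminant: 420² − 4·40619 = 176400 − 162476 = 13924; √13924 = 118.
q = (420 − 118)/2 = 151, p = (420 + 118)/2 = 269.
Check: 151 · 269 = 40619.

151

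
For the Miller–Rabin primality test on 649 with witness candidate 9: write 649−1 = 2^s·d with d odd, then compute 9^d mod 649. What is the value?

649 − 1 = 648 = 2^3 · 81, so d = 81.
9^1 ≡ 9 (mod 649)
9^2 ≡ 9^2 = 81 ≡ 81 (mod 649)
9^4 ≡ 81^2 = 6561 ≡ 71 (mod 649)
9^8 ≡ 71^2 = 5041 ≡ 498 (mod 649)
9^16 ≡ 498^2 = 248004 ≡ 86 (mod 649)
9^32 ≡ 86^2 = 7396 ≡ 257 (mod 649)
9^64 ≡ 257^2 = 66049 ≡ 500 (mod 649)
81 = 64 + 16 + 1 in binary powers of 2.
So 9^81 ≡ 500 · 86 · 9 ≡ 196 (mod 649).
Squaring chain: 196 → 125 → 49; never reaches −1, so base 9 is a Miller–Rabin witness that 649 is composite.

196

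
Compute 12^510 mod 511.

211

12^1 ≡ 12 (mod 511)
12^2 ≡ 12^2 = 144 ≡ 144 (mod 511)
12^4 ≡ 144^2 = 20736 ≡ 296 (mod 511)
12^8 ≡ 296^2 = 87616 ≡ 235 (mod 511)
12^16 ≡ 235^2 = 55225 ≡ 37 (mod 511)
12^32 ≡ 37^2 = 1369 ≡ 347 (mod 511)
12^64 ≡ 347^2 = 120409 ≡ 324 (mod 511)
12^128 ≡ 324^2 = 104976 ≡ 221 (mod 511)
12^256 ≡ 221^2 = 48841 ≡ 296 (mod 511)
510 = 256 + 128 + 64 + 32 + 16 + 8 + 4 + 2 in binary powers of 2.
So 12^510 ≡ 296 · 221 · 324 · 347 · 37 · 235 · 296 · 144 ≡ 211 (mod 511).
Since 211 ≠ 1, base 12 is a Fermat witness: 511 is composite.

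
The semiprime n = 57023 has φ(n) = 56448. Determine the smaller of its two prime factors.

127

φ(n) = (p−1)(q−1) = n − (p+q) + 1, so p + q = 57023 − 56448 + 1 = 576.
p and q are the roots of t² − 576t + 57023 = 0.
Discriminant: 576² − 4·57023 = 331776 − 228092 = 103684; √103684 = 322.
q = (576 − 322)/2 = 127, p = (576 + 322)/2 = 449.
Check: 127 · 449 = 57023.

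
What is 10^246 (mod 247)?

10^1 ≡ 10 (mod 247)
10^2 ≡ 10^2 = 100 ≡ 100 (mod 247)
10^4 ≡ 100^2 = 10000 ≡ 120 (mod 247)
10^8 ≡ 120^2 = 14400 ≡ 74 (mod 247)
10^16 ≡ 74^2 = 5476 ≡ 42 (mod 247)
10^32 ≡ 42^2 = 1764 ≡ 35 (mod 247)
10^64 ≡ 35^2 = 1225 ≡ 237 (mod 247)
10^128 ≡ 237^2 = 56169 ≡ 100 (mod 247)
246 = 128 + 64 + 32 + 16 + 4 + 2 in binary powers of 2.
So 10^246 ≡ 100 · 237 · 35 · 42 · 120 · 100 ≡ 235 (mod 247).
Since 235 ≠ 1, base 10 is a Fermat witness: 247 is composite.

235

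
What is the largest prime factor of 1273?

67

1273 = 19 · 67
67 is prime.
So 1273 = 19 · 67; the largest prime factor is 67.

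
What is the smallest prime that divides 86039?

97

86039 is odd.
Digit sum 26, not divisible by 3.
Ends in 9: not divisible by 5.
7: 86039 = 7·12291 + 2
11: 86039 = 11·7821 + 8
13: 86039 = 13·6618 + 5
17: 86039 = 17·5061 + 2
19: 86039 = 19·4528 + 7
23: 86039 = 23·3740 + 19
29: 86039 = 29·2966 + 25
31: 86039 = 31·2775 + 14
37: 86039 = 37·2325 + 14
41: 86039 = 41·2098 + 21
43: 86039 = 43·2000 + 39
47: 86039 = 47·1830 + 29
53: 86039 = 53·1623 + 20
59: 86039 = 59·1458 + 17
61: 86039 = 61·1410 + 29
67: 86039 = 67·1284 + 11
71: 86039 = 71·1211 + 58
73: 86039 = 73·1178 + 45
79: 86039 = 79·1089 + 8
83: 86039 = 83·1036 + 51
89: 86039 = 89·966 + 65
97: 86039 = 97·887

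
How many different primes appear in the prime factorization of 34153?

34153 = 7^2 · 697
697 = 17 · 41
34153 = 7^2 · 17 · 41, which has 3 distinct prime factors.

3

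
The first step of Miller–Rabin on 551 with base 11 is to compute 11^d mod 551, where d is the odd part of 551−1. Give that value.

551 − 1 = 550 = 2^1 · 275, so d = 275.
11^1 ≡ 11 (mod 551)
11^2 ≡ 11^2 = 121 ≡ 121 (mod 551)
11^4 ≡ 121^2 = 14641 ≡ 315 (mod 551)
11^8 ≡ 315^2 = 99225 ≡ 45 (mod 551)
11^16 ≡ 45^2 = 2025 ≡ 372 (mod 551)
11^32 ≡ 372^2 = 138384 ≡ 83 (mod 551)
11^64 ≡ 83^2 = 6889 ≡ 277 (mod 551)
11^128 ≡ 277^2 = 76729 ≡ 140 (mod 551)
11^256 ≡ 140^2 = 19600 ≡ 315 (mod 551)
275 = 256 + 16 + 2 + 1 in binary powers of 2.
So 11^275 ≡ 315 · 372 · 121 · 11 ≡ 520 (mod 551).
Squaring chain: 520; never reaches −1, so base 11 is a Miller–Rabin witness that 551 is composite.

520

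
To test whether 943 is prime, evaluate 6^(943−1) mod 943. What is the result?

210

6^1 ≡ 6 (mod 943)
6^2 ≡ 6^2 = 36 ≡ 36 (mod 943)
6^4 ≡ 36^2 = 1296 ≡ 353 (mod 943)
6^8 ≡ 353^2 = 124609 ≡ 133 (mod 943)
6^16 ≡ 133^2 = 17689 ≡ 715 (mod 943)
6^32 ≡ 715^2 = 511225 ≡ 119 (mod 943)
6^64 ≡ 119^2 = 14161 ≡ 16 (mod 943)
6^128 ≡ 16^2 = 256 ≡ 256 (mod 943)
6^256 ≡ 256^2 = 65536 ≡ 469 (mod 943)
6^512 ≡ 469^2 = 219961 ≡ 242 (mod 943)
942 = 512 + 256 + 128 + 32 + 8 + 4 + 2 in binary powers of 2.
So 6^942 ≡ 242 · 469 · 256 · 119 · 133 · 353 · 36 ≡ 210 (mod 943).
Since 210 ≠ 1, base 6 is a Fermat witness: 943 is composite.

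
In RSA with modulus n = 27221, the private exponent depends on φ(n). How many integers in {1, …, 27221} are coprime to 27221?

Factor: 27221 = 163 · 167.
φ(27221) = (163−1) · (167−1) = 162 · 166 = 26892.

26892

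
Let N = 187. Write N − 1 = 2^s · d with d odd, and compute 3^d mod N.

187 − 1 = 186 = 2^1 · 93, so d = 93.
3^1 ≡ 3 (mod 187)
3^2 ≡ 3^2 = 9 ≡ 9 (mod 187)
3^4 ≡ 9^2 = 81 ≡ 81 (mod 187)
3^8 ≡ 81^2 = 6561 ≡ 16 (mod 187)
3^16 ≡ 16^2 = 256 ≡ 69 (mod 187)
3^32 ≡ 69^2 = 4761 ≡ 86 (mod 187)
3^64 ≡ 86^2 = 7396 ≡ 103 (mod 187)
93 = 64 + 16 + 8 + 4 + 1 in binary powers of 2.
So 3^93 ≡ 103 · 69 · 16 · 81 · 3 ≡ 148 (mod 187).
Squaring chain: 148; never reaches −1, so base 3 is a Miller–Rabin witness that 187 is composite.

148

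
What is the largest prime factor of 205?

41

205 = 5 · 41
41 is prime.
So 205 = 5 · 41; the largest prime factor is 41.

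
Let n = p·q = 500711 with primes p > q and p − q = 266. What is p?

853

Since p = q + 266, we have 500711 = q(q + 266), so q² + 266q − 500711 = 0.
Discriminant: 266² + 4·500711 = 70756 + 2002844 = 2073600; √2073600 = 1440.
q = (−266 + 1440)/2 = 587, and p = q + 266 = 853.
Check: 587 · 853 = 500711.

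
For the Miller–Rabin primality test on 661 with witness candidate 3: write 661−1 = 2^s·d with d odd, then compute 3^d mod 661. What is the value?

660

661 − 1 = 660 = 2^2 · 165, so d = 165.
3^1 ≡ 3 (mod 661)
3^2 ≡ 3^2 = 9 ≡ 9 (mod 661)
3^4 ≡ 9^2 = 81 ≡ 81 (mod 661)
3^8 ≡ 81^2 = 6561 ≡ 612 (mod 661)
3^16 ≡ 612^2 = 374544 ≡ 418 (mod 661)
3^32 ≡ 418^2 = 174724 ≡ 220 (mod 661)
3^64 ≡ 220^2 = 48400 ≡ 147 (mod 661)
3^128 ≡ 147^2 = 21609 ≡ 457 (mod 661)
165 = 128 + 32 + 4 + 1 in binary powers of 2.
So 3^165 ≡ 457 · 220 · 81 · 3 ≡ 660 (mod 661).
Since 3^d ≡ 660 (mod 661), base 3 does not prove 661 composite.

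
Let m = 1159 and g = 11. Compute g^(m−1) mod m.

11^1 ≡ 11 (mod 1159)
11^2 ≡ 11^2 = 121 ≡ 121 (mod 1159)
11^4 ≡ 121^2 = 14641 ≡ 733 (mod 1159)
11^8 ≡ 733^2 = 537289 ≡ 672 (mod 1159)
11^16 ≡ 672^2 = 451584 ≡ 733 (mod 1159)
11^32 ≡ 733^2 = 537289 ≡ 672 (mod 1159)
11^64 ≡ 672^2 = 451584 ≡ 733 (mod 1159)
11^128 ≡ 733^2 = 537289 ≡ 672 (mod 1159)
11^256 ≡ 672^2 = 451584 ≡ 733 (mod 1159)
11^512 ≡ 733^2 = 537289 ≡ 672 (mod 1159)
11^1024 ≡ 672^2 = 451584 ≡ 733 (mod 1159)
1158 = 1024 + 128 + 4 + 2 in binary powers of 2.
So 11^1158 ≡ 733 · 672 · 733 · 121 ≡ 609 (mod 1159).
Since 609 ≠ 1, base 11 is a Fermat witness: 1159 is composite.

609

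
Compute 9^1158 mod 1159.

790

9^1 ≡ 9 (mod 1159)
9^2 ≡ 9^2 = 81 ≡ 81 (mod 1159)
9^4 ≡ 81^2 = 6561 ≡ 766 (mod 1159)
9^8 ≡ 766^2 = 586756 ≡ 302 (mod 1159)
9^16 ≡ 302^2 = 91204 ≡ 802 (mod 1159)
9^32 ≡ 802^2 = 643204 ≡ 1118 (mod 1159)
9^64 ≡ 1118^2 = 1249924 ≡ 522 (mod 1159)
9^128 ≡ 522^2 = 272484 ≡ 119 (mod 1159)
9^256 ≡ 119^2 = 14161 ≡ 253 (mod 1159)
9^512 ≡ 253^2 = 64009 ≡ 264 (mod 1159)
9^1024 ≡ 264^2 = 69696 ≡ 156 (mod 1159)
1158 = 1024 + 128 + 4 + 2 in binary powers of 2.
So 9^1158 ≡ 156 · 119 · 766 · 81 ≡ 790 (mod 1159).
Since 790 ≠ 1, base 9 is a Fermat witness: 1159 is composite.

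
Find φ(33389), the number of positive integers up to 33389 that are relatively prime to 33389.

33024

Factor: 33389 = 173 · 193.
φ(33389) = (173−1) · (193−1) = 172 · 192 = 33024.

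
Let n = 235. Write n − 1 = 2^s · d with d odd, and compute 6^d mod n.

36

235 − 1 = 234 = 2^1 · 117, so d = 117.
6^1 ≡ 6 (mod 235)
6^2 ≡ 6^2 = 36 ≡ 36 (mod 235)
6^4 ≡ 36^2 = 1296 ≡ 121 (mod 235)
6^8 ≡ 121^2 = 14641 ≡ 71 (mod 235)
6^16 ≡ 71^2 = 5041 ≡ 106 (mod 235)
6^32 ≡ 106^2 = 11236 ≡ 191 (mod 235)
6^64 ≡ 191^2 = 36481 ≡ 56 (mod 235)
117 = 64 + 32 + 16 + 4 + 1 in binary powers of 2.
So 6^117 ≡ 56 · 191 · 106 · 121 · 6 ≡ 36 (mod 235).
Squaring chain: 36; never reaches −1, so base 6 is a Miller–Rabin witness that 235 is composite.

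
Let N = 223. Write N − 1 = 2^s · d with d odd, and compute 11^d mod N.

223 − 1 = 222 = 2^1 · 111, so d = 111.
11^1 ≡ 11 (mod 223)
11^2 ≡ 11^2 = 121 ≡ 121 (mod 223)
11^4 ≡ 121^2 = 14641 ≡ 146 (mod 223)
11^8 ≡ 146^2 = 21316 ≡ 131 (mod 223)
11^16 ≡ 131^2 = 17161 ≡ 213 (mod 223)
11^32 ≡ 213^2 = 45369 ≡ 100 (mod 223)
11^64 ≡ 100^2 = 10000 ≡ 188 (mod 223)
111 = 64 + 32 + 8 + 4 + 2 + 1 in binary powers of 2.
So 11^111 ≡ 188 · 100 · 131 · 146 · 121 · 11 ≡ 222 (mod 223).
Since 11^d ≡ 222 (mod 223), base 11 does not prove 223 composite.

222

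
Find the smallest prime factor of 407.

407 is odd.
Digit sum 11, not divisible by 3.
Ends in 7: not divisible by 5.
7: 407 = 7·58 + 1
11: 407 = 11·37

11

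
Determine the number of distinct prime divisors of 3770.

4

3770 = 2 · 1885
1885 = 5 · 377
377 = 13 · 29
3770 = 2 · 5 · 13 · 29, which has 4 distinct prime factors.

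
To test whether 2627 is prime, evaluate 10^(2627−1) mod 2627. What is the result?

10^1 ≡ 10 (mod 2627)
10^2 ≡ 10^2 = 100 ≡ 100 (mod 2627)
10^4 ≡ 100^2 = 10000 ≡ 2119 (mod 2627)
10^8 ≡ 2119^2 = 4490161 ≡ 618 (mod 2627)
10^16 ≡ 618^2 = 381924 ≡ 1009 (mod 2627)
10^32 ≡ 1009^2 = 1018081 ≡ 1432 (mod 2627)
10^64 ≡ 1432^2 = 2050624 ≡ 1564 (mod 2627)
10^128 ≡ 1564^2 = 2446096 ≡ 359 (mod 2627)
10^256 ≡ 359^2 = 128881 ≡ 158 (mod 2627)
10^512 ≡ 158^2 = 24964 ≡ 1321 (mod 2627)
10^1024 ≡ 1321^2 = 1745041 ≡ 713 (mod 2627)
10^2048 ≡ 713^2 = 508369 ≡ 1358 (mod 2627)
2626 = 2048 + 512 + 64 + 2 in binary powers of 2.
So 10^2626 ≡ 1358 · 1321 · 1564 · 100 ≡ 10 (mod 2627).
Since 10 ≠ 1, base 10 is a Fermat witness: 2627 is composite.

10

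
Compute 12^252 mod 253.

232

12^1 ≡ 12 (mod 253)
12^2 ≡ 12^2 = 144 ≡ 144 (mod 253)
12^4 ≡ 144^2 = 20736 ≡ 243 (mod 253)
12^8 ≡ 243^2 = 59049 ≡ 100 (mod 253)
12^16 ≡ 100^2 = 10000 ≡ 133 (mod 253)
12^32 ≡ 133^2 = 17689 ≡ 232 (mod 253)
12^64 ≡ 232^2 = 53824 ≡ 188 (mod 253)
12^128 ≡ 188^2 = 35344 ≡ 177 (mod 253)
252 = 128 + 64 + 32 + 16 + 8 + 4 in binary powers of 2.
So 12^252 ≡ 177 · 188 · 232 · 133 · 100 · 243 ≡ 232 (mod 253).
Since 232 ≠ 1, base 12 is a Fermat witness: 253 is composite.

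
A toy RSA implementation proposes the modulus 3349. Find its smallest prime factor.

17

3349 is odd.
Digit sum 19, not divisible by 3.
Ends in 9: not divisible by 5.
7: 3349 = 7·478 + 3
11: 3349 = 11·304 + 5
13: 3349 = 13·257 + 8
17: 3349 = 17·197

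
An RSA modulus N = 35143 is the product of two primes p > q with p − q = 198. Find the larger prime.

Since p = q + 198, we have 35143 = q(q + 198), so q² + 198q − 35143 = 0.
Discriminant: 198² + 4·35143 = 39204 + 140572 = 179776; √179776 = 424.
q = (−198 + 424)/2 = 113, and p = q + 198 = 311.
Check: 113 · 311 = 35143.

311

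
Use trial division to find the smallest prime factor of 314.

2

314 is even: 2 divides it.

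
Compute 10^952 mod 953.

10^1 ≡ 10 (mod 953)
10^2 ≡ 10^2 = 100 ≡ 100 (mod 953)
10^4 ≡ 100^2 = 10000 ≡ 470 (mod 953)
10^8 ≡ 470^2 = 220900 ≡ 757 (mod 953)
10^16 ≡ 757^2 = 573049 ≡ 296 (mod 953)
10^32 ≡ 296^2 = 87616 ≡ 893 (mod 953)
10^64 ≡ 893^2 = 797449 ≡ 741 (mod 953)
10^128 ≡ 741^2 = 549081 ≡ 153 (mod 953)
10^256 ≡ 153^2 = 23409 ≡ 537 (mod 953)
10^512 ≡ 537^2 = 288369 ≡ 563 (mod 953)
952 = 512 + 256 + 128 + 32 + 16 + 8 in binary powers of 2.
So 10^952 ≡ 563 · 537 · 153 · 893 · 296 · 757 ≡ 1 (mod 953).
Since the result is 1, base 10 gives no evidence that 953 is composite.

1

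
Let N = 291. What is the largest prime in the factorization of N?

291 = 3 · 97
97 is prime.
So 291 = 3 · 97; the largest prime factor is 97.

97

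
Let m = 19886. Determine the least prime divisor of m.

19886 is even: 2 divides it.

2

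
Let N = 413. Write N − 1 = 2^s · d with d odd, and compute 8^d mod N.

309

413 − 1 = 412 = 2^2 · 103, so d = 103.
8^1 ≡ 8 (mod 413)
8^2 ≡ 8^2 = 64 ≡ 64 (mod 413)
8^4 ≡ 64^2 = 4096 ≡ 379 (mod 413)
8^8 ≡ 379^2 = 143641 ≡ 330 (mod 413)
8^16 ≡ 330^2 = 108900 ≡ 281 (mod 413)
8^32 ≡ 281^2 = 78961 ≡ 78 (mod 413)
8^64 ≡ 78^2 = 6084 ≡ 302 (mod 413)
103 = 64 + 32 + 4 + 2 + 1 in binary powers of 2.
So 8^103 ≡ 302 · 78 · 379 · 64 · 8 ≡ 309 (mod 413).
Squaring chain: 309 → 78; never reaches −1, so base 8 is a Miller–Rabin witness that 413 is composite.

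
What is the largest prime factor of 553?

553 = 7 · 79
79 is prime.
So 553 = 7 · 79; the largest prime factor is 79.

79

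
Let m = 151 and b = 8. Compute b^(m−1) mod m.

1

8^1 ≡ 8 (mod 151)
8^2 ≡ 8^2 = 64 ≡ 64 (mod 151)
8^4 ≡ 64^2 = 4096 ≡ 19 (mod 151)
8^8 ≡ 19^2 = 361 ≡ 59 (mod 151)
8^16 ≡ 59^2 = 3481 ≡ 8 (mod 151)
8^32 ≡ 8^2 = 64 ≡ 64 (mod 151)
8^64 ≡ 64^2 = 4096 ≡ 19 (mod 151)
8^128 ≡ 19^2 = 361 ≡ 59 (mod 151)
150 = 128 + 16 + 4 + 2 in binary powers of 2.
So 8^150 ≡ 59 · 8 · 19 · 64 ≡ 1 (mod 151).
Since the result is 1, base 8 gives no evidence that 151 is composite.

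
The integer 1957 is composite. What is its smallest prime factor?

19

1957 is odd.
Digit sum 22, not divisible by 3.
Ends in 7: not divisible by 5.
7: 1957 = 7·279 + 4
11: 1957 = 11·177 + 10
13: 1957 = 13·150 + 7
17: 1957 = 17·115 + 2
19: 1957 = 19·103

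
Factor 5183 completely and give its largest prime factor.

73

5183 = 71 · 73
73 is prime.
So 5183 = 71 · 73; the largest prime factor is 73.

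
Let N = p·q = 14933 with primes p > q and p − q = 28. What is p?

Since p = q + 28, we have 14933 = q(q + 28), so q² + 28q − 14933 = 0.
Discriminant: 28² + 4·14933 = 784 + 59732 = 60516; √60516 = 246.
q = (−28 + 246)/2 = 109, and p = q + 28 = 137.
Check: 109 · 137 = 14933.

137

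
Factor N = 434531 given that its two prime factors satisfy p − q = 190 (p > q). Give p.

761

Since p = q + 190, we have 434531 = q(q + 190), so q² + 190q − 434531 = 0.
Discriminant: 190² + 4·434531 = 36100 + 1738124 = 1774224; √1774224 = 1332.
q = (−190 + 1332)/2 = 571, and p = q + 190 = 761.
Check: 571 · 761 = 434531.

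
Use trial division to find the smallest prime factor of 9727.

71

9727 is odd.
Digit sum 25, not divisible by 3.
Ends in 7: not divisible by 5.
7: 9727 = 7·1389 + 4
11: 9727 = 11·884 + 3
13: 9727 = 13·748 + 3
17: 9727 = 17·572 + 3
19: 9727 = 19·511 + 18
23: 9727 = 23·422 + 21
29: 9727 = 29·335 + 12
31: 9727 = 31·313 + 24
37: 9727 = 37·262 + 33
41: 9727 = 41·237 + 10
43: 9727 = 43·226 + 9
47: 9727 = 47·206 + 45
53: 9727 = 53·183 + 28
59: 9727 = 59·164 + 51
61: 9727 = 61·159 + 28
67: 9727 = 67·145 + 12
71: 9727 = 71·137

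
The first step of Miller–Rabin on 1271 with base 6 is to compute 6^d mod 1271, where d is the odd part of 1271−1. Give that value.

243

1271 − 1 = 1270 = 2^1 · 635, so d = 635.
6^1 ≡ 6 (mod 1271)
6^2 ≡ 6^2 = 36 ≡ 36 (mod 1271)
6^4 ≡ 36^2 = 1296 ≡ 25 (mod 1271)
6^8 ≡ 25^2 = 625 ≡ 625 (mod 1271)
6^16 ≡ 625^2 = 390625 ≡ 428 (mod 1271)
6^32 ≡ 428^2 = 183184 ≡ 160 (mod 1271)
6^64 ≡ 160^2 = 25600 ≡ 180 (mod 1271)
6^128 ≡ 180^2 = 32400 ≡ 625 (mod 1271)
6^256 ≡ 625^2 = 390625 ≡ 428 (mod 1271)
6^512 ≡ 428^2 = 183184 ≡ 160 (mod 1271)
635 = 512 + 64 + 32 + 16 + 8 + 2 + 1 in binary powers of 2.
So 6^635 ≡ 160 · 180 · 160 · 428 · 625 · 36 · 6 ≡ 243 (mod 1271).
Squaring chain: 243; never reaches −1, so base 6 is a Miller–Rabin witness that 1271 is composite.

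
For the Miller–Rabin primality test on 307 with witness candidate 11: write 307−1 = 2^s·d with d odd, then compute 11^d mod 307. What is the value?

1

307 − 1 = 306 = 2^1 · 153, so d = 153.
11^1 ≡ 11 (mod 307)
11^2 ≡ 11^2 = 121 ≡ 121 (mod 307)
11^4 ≡ 121^2 = 14641 ≡ 212 (mod 307)
11^8 ≡ 212^2 = 44944 ≡ 122 (mod 307)
11^16 ≡ 122^2 = 14884 ≡ 148 (mod 307)
11^32 ≡ 148^2 = 21904 ≡ 107 (mod 307)
11^64 ≡ 107^2 = 11449 ≡ 90 (mod 307)
11^128 ≡ 90^2 = 8100 ≡ 118 (mod 307)
153 = 128 + 16 + 8 + 1 in binary powers of 2.
So 11^153 ≡ 118 · 148 · 122 · 11 ≡ 1 (mod 307).
Since 11^d ≡ 1 (mod 307), base 11 does not prove 307 composite.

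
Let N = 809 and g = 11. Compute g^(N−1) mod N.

11^1 ≡ 11 (mod 809)
11^2 ≡ 11^2 = 121 ≡ 121 (mod 809)
11^4 ≡ 121^2 = 14641 ≡ 79 (mod 809)
11^8 ≡ 79^2 = 6241 ≡ 578 (mod 809)
11^16 ≡ 578^2 = 334084 ≡ 776 (mod 809)
11^32 ≡ 776^2 = 602176 ≡ 280 (mod 809)
11^64 ≡ 280^2 = 78400 ≡ 736 (mod 809)
11^128 ≡ 736^2 = 541696 ≡ 475 (mod 809)
11^256 ≡ 475^2 = 225625 ≡ 723 (mod 809)
11^512 ≡ 723^2 = 522729 ≡ 115 (mod 809)
808 = 512 + 256 + 32 + 8 in binary powers of 2.
So 11^808 ≡ 115 · 723 · 280 · 578 ≡ 1 (mod 809).
Since the result is 1, base 11 gives no evidence that 809 is composite.

1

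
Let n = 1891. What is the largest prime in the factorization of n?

61

1891 = 31 · 61
61 is prime.
So 1891 = 31 · 61; the largest prime factor is 61.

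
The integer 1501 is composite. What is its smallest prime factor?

1501 is odd.
Digit sum 7, not divisible by 3.
Ends in 1: not divisible by 5.
7: 1501 = 7·214 + 3
11: 1501 = 11·136 + 5
13: 1501 = 13·115 + 6
17: 1501 = 17·88 + 5
19: 1501 = 19·79

19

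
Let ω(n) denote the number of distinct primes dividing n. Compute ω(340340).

340340 = 2^2 · 85085
85085 = 5 · 17017
17017 = 7 · 2431
2431 = 11 · 221
221 = 13 · 17
340340 = 2^2 · 5 · 7 · 11 · 13 · 17, which has 6 distinct prime factors.

6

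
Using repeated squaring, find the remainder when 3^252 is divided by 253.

3^1 ≡ 3 (mod 253)
3^2 ≡ 3^2 = 9 ≡ 9 (mod 253)
3^4 ≡ 9^2 = 81 ≡ 81 (mod 253)
3^8 ≡ 81^2 = 6561 ≡ 236 (mod 253)
3^16 ≡ 236^2 = 55696 ≡ 36 (mod 253)
3^32 ≡ 36^2 = 1296 ≡ 31 (mod 253)
3^64 ≡ 31^2 = 961 ≡ 202 (mod 253)
3^128 ≡ 202^2 = 40804 ≡ 71 (mod 253)
252 = 128 + 64 + 32 + 16 + 8 + 4 in binary powers of 2.
So 3^252 ≡ 71 · 202 · 31 · 36 · 236 · 81 ≡ 31 (mod 253).
Since 31 ≠ 1, base 3 is a Fermat witness: 253 is composite.

31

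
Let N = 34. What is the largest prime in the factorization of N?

17

34 = 2 · 17
17 is prime.
So 34 = 2 · 17; the largest prime factor is 17.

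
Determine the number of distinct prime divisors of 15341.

15341 = 23^2 · 29
15341 = 23^2 · 29, which has 2 distinct prime factors.

2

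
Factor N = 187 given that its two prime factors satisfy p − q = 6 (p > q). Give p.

17

Since p = q + 6, we have 187 = q(q + 6), so q² + 6q − 187 = 0.
Discriminant: 6² + 4·187 = 36 + 748 = 784; √784 = 28.
q = (−6 + 28)/2 = 11, and p = q + 6 = 17.
Check: 11 · 17 = 187.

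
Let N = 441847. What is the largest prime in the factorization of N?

441847 = 7 · 63121
63121 = 17 · 3713
3713 = 47 · 79
79 is prime.
So 441847 = 7 · 17 · 47 · 79; the largest prime factor is 79.

79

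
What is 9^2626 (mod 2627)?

9^1 ≡ 9 (mod 2627)
9^2 ≡ 9^2 = 81 ≡ 81 (mod 2627)
9^4 ≡ 81^2 = 6561 ≡ 1307 (mod 2627)
9^8 ≡ 1307^2 = 1708249 ≡ 699 (mod 2627)
9^16 ≡ 699^2 = 488601 ≡ 2606 (mod 2627)
9^32 ≡ 2606^2 = 6791236 ≡ 441 (mod 2627)
9^64 ≡ 441^2 = 194481 ≡ 83 (mod 2627)
9^128 ≡ 83^2 = 6889 ≡ 1635 (mod 2627)
9^256 ≡ 1635^2 = 2673225 ≡ 1566 (mod 2627)
9^512 ≡ 1566^2 = 2452356 ≡ 1365 (mod 2627)
9^1024 ≡ 1365^2 = 1863225 ≡ 682 (mod 2627)
9^2048 ≡ 682^2 = 465124 ≡ 145 (mod 2627)
2626 = 2048 + 512 + 64 + 2 in binary powers of 2.
So 9^2626 ≡ 145 · 1365 · 83 · 81 ≡ 719 (mod 2627).
Since 719 ≠ 1, base 9 is a Fermat witness: 2627 is composite.

719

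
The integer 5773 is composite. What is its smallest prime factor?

23

5773 is odd.
Digit sum 22, not divisible by 3.
Ends in 3: not divisible by 5.
7: 5773 = 7·824 + 5
11: 5773 = 11·524 + 9
13: 5773 = 13·444 + 1
17: 5773 = 17·339 + 10
19: 5773 = 19·303 + 16
23: 5773 = 23·251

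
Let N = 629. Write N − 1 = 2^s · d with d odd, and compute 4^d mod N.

225

629 − 1 = 628 = 2^2 · 157, so d = 157.
4^1 ≡ 4 (mod 629)
4^2 ≡ 4^2 = 16 ≡ 16 (mod 629)
4^4 ≡ 16^2 = 256 ≡ 256 (mod 629)
4^8 ≡ 256^2 = 65536 ≡ 120 (mod 629)
4^16 ≡ 120^2 = 14400 ≡ 562 (mod 629)
4^32 ≡ 562^2 = 315844 ≡ 86 (mod 629)
4^64 ≡ 86^2 = 7396 ≡ 477 (mod 629)
4^128 ≡ 477^2 = 227529 ≡ 460 (mod 629)
157 = 128 + 16 + 8 + 4 + 1 in binary powers of 2.
So 4^157 ≡ 460 · 562 · 120 · 256 · 4 ≡ 225 (mod 629).
Squaring chain: 225 → 305; never reaches −1, so base 4 is a Miller–Rabin witness that 629 is composite.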